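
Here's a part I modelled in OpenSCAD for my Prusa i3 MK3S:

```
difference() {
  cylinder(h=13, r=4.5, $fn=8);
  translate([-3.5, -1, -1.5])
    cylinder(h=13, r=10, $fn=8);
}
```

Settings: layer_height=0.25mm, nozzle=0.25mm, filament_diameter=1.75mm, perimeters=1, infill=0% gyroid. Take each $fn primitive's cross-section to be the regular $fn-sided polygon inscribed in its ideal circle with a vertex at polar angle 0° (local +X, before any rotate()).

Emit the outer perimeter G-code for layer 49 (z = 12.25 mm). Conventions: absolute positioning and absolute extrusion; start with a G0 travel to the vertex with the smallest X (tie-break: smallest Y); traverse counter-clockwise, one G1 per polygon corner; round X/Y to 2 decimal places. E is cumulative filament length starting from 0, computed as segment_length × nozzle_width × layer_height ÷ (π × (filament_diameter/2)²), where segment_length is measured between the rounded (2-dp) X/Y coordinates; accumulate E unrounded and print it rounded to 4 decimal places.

At z = 12.25 mm: the r=4.5 cylinder gives a regular 8-gon of circumradius 4.5 (constant along its height); the cylinder at (-3.5, -1) is not intersected at this z (z outside [-1.5, 11.5]); After the difference (first − rest): none of the subtracted shapes is present at this height, so the r=4.5 cylinder is unchanged — 1 connected region. The outline is a single polygon with 8 vertices. Extrusion per mm of travel: 0.25 × 0.25 / (π × 0.875²) = 0.025984. Accumulating E over each segment gives final E = 0.7157.

G0 X-4.50 Y0.00 Z12.25
G1 X-3.18 Y-3.18 E0.0895
G1 X0.00 Y-4.50 E0.1789
G1 X3.18 Y-3.18 E0.2684
G1 X4.50 Y0.00 E0.3579
G1 X3.18 Y3.18 E0.4473
G1 X0.00 Y4.50 E0.5368
G1 X-3.18 Y3.18 E0.6263
G1 X-4.50 Y0.00 E0.7157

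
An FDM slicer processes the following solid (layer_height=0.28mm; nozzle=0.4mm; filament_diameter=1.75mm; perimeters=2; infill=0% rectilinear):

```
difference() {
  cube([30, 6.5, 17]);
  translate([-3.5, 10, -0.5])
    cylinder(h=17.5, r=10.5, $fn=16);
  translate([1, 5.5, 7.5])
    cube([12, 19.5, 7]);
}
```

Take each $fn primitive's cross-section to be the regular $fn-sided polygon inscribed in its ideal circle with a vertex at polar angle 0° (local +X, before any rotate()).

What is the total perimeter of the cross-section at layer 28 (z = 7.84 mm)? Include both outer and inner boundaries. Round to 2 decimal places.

At z = 7.84 mm: the 30×6.5 cube contributes its full rectangle (perimeter 73.00 mm); the r=10.5 cylinder at (-3.5, 10) contributes a regular 16-gon of circumradius 10.5 (perimeter = 2·16·10.500·sin(180°/16) = 65.55 mm); the 12×19.5 cube at (1, 5.5) contributes its full rectangle (perimeter 63.00 mm); Taking the first minus the rest: starting from the 30×6.5 cube, the r=10.5 cylinder at (-3.5, 10) partially overlaps it — only the 25.57 mm² overlap (of its 337.53 mm²) is removed, clipping the outline; the 12×19.5 cube at (1, 5.5) partially overlaps it — only the 6.85 mm² overlap (of its 234.00 mm²) is removed, clipping the outline — boundary = 69.96 mm. Overall, the cross-section is a single solid region. Total boundary length (outer) = 69.96 mm.

69.96 mm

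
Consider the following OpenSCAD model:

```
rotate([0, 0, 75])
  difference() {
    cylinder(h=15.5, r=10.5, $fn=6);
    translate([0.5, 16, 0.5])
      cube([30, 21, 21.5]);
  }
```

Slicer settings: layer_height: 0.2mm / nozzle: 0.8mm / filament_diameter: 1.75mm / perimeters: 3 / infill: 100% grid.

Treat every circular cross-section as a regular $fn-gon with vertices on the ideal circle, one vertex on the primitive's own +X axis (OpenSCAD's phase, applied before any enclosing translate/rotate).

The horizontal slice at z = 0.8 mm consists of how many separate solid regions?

At z = 0.8 mm: the r=10.5 cylinder gives a regular 6-gon of circumradius 10.5 (constant along its height); the 30×21 cube at (0.5, 16) contributes its full rectangle; After the difference (first − rest): starting from the r=10.5 cylinder, the 30×21 cube at (0.5, 16) misses the remaining region (no effect) — 1 connected region; (rotated 75° about Z; rotation is an isometry so areas/perimeters/island counts are preserved). The result has 1 disconnected region.

1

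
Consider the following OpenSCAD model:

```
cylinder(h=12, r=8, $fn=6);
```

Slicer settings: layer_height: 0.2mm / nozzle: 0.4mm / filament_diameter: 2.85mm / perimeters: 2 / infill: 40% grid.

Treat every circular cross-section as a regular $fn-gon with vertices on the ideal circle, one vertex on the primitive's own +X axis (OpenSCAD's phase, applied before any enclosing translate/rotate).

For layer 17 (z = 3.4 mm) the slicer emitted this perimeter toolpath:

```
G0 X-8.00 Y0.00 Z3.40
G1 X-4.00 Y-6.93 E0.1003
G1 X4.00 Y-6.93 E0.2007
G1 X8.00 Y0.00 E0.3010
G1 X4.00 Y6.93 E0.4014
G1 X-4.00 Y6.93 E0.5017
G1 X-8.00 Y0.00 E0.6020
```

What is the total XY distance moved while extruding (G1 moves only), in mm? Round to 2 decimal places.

Sum the Euclidean lengths of each G1 segment: total = 48.01 mm.

48.01 mm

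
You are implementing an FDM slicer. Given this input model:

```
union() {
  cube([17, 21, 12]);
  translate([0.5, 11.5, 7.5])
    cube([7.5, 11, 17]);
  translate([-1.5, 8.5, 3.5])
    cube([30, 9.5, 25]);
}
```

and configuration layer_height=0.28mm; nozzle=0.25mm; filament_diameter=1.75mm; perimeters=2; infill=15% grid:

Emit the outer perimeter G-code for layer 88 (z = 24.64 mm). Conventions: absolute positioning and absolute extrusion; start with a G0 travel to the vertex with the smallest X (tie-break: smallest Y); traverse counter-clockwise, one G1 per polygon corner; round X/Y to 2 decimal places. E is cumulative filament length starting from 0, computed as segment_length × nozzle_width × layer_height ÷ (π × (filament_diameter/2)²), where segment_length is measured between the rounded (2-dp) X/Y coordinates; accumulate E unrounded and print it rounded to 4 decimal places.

At z = 24.64 mm: the cube is absent (z outside [0, 12]); the cube at (0.5, 11.5) is not intersected at this z (z outside [7.5, 24.5]); the 30×9.5 cube at (-1.5, 8.5) contributes its full rectangle; Combining (union): only the 30×9.5 cube at (-1.5, 8.5) is present, so the union is just that shape — 1 connected region. The outline is a single polygon with 4 vertices. Extrusion per mm of travel: 0.25 × 0.28 / (π × 0.875²) = 0.029103. Accumulating E over each segment gives final E = 2.2991.

G0 X-1.50 Y8.50 Z24.64
G1 X28.50 Y8.50 E0.8731
G1 X28.50 Y18.00 E1.1496
G1 X-1.50 Y18.00 E2.0226
G1 X-1.50 Y8.50 E2.2991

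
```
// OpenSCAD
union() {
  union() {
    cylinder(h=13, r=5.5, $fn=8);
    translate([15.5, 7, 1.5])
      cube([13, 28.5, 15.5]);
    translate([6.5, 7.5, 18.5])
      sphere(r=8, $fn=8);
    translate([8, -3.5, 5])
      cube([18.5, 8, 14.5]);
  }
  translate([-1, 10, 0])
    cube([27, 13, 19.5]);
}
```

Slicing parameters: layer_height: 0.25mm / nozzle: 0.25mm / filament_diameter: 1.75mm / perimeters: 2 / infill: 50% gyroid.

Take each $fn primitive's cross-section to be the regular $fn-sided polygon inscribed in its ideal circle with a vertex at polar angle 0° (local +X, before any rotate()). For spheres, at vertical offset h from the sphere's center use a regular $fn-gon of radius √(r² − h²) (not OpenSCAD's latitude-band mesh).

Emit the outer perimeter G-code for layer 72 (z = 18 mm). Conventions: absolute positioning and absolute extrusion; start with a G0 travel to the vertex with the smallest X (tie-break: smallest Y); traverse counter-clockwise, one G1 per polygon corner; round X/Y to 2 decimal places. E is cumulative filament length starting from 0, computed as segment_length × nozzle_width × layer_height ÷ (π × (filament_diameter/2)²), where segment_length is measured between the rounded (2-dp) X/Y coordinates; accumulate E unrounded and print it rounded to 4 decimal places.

G0 X-1.48 Y7.50 Z18.00
G1 X0.85 Y1.85 E0.1588
G1 X6.50 Y-0.48 E0.3176
G1 X8.00 Y0.14 E0.3598
G1 X8.00 Y-3.50 E0.4544
G1 X26.50 Y-3.50 E0.9351
G1 X26.50 Y4.50 E1.1430
G1 X13.24 Y4.50 E1.4875
G1 X14.48 Y7.50 E1.5719
G1 X13.45 Y10.00 E1.6421
G1 X26.00 Y10.00 E1.9682
G1 X26.00 Y23.00 E2.3060
G1 X-1.00 Y23.00 E3.0076
G1 X-1.00 Y10.00 E3.3454
G1 X-0.45 Y10.00 E3.3597
G1 X-1.48 Y7.50 E3.4300

At z = 18 mm: the cylinder is absent (z outside [0, 13]); the cube at (15.5, 7) is not intersected at this z (z outside [1.5, 17]); the r=8 sphere at (6.5, 7.5) slices to a regular 8-gon of circumradius 7.984 (√(r²−h²) with h=0.5 from center); the 18.5×8 cube at (8, -3.5) contributes its full rectangle; Merging all regions: the regions partially overlap (shared area 15.98 mm²), so overlapping operands fuse into one piece — 1 connected region; the cube at (-1, 10) is present — its section is the full 27×13 rectangle; Taking the union: the regions partially overlap (shared area 52.82 mm²), so overlapping operands fuse into one piece — 1 connected region. The outline is a single polygon with 15 vertices. Extrusion per mm of travel: 0.25 × 0.25 / (π × 0.875²) = 0.025984. Accumulating E over each segment gives final E = 3.4300.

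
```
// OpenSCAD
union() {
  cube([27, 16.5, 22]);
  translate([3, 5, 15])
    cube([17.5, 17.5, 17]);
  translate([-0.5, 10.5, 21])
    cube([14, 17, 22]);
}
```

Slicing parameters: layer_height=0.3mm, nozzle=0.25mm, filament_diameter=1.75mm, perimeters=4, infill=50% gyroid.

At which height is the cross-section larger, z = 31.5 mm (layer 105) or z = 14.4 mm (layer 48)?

Layer 105 (z = 31.5): the cube is absent (z outside [0, 22]); the cube at (3, 5) (footprint 17.5×17.5) is included at this height (area 306.25 mm²); the cube at (-0.5, 10.5) (footprint 14×17) is included at this height (area 238.00 mm²); Taking the union: the regions partially overlap — summed areas 544.25 mm² minus the doubly-counted overlap 126.00 mm² gives 418.25 mm² — area = 418.25 mm². So its area = 418.25 mm². Layer 48 (z = 14.4): the cube (footprint 27×16.5) is included at this height (area 445.50 mm²); the cube at (3, 5) is absent (z outside [15, 32]); the cube at (-0.5, 10.5) is not intersected at this z (z outside [21, 43]); Combining (union): only the 27×16.5 cube is present, so the union is just that shape — area = 445.50 mm². So its area = 445.50 mm². Layer 48 is larger (445.50 vs 418.25 mm²).

layer 48 (z = 14.4 mm)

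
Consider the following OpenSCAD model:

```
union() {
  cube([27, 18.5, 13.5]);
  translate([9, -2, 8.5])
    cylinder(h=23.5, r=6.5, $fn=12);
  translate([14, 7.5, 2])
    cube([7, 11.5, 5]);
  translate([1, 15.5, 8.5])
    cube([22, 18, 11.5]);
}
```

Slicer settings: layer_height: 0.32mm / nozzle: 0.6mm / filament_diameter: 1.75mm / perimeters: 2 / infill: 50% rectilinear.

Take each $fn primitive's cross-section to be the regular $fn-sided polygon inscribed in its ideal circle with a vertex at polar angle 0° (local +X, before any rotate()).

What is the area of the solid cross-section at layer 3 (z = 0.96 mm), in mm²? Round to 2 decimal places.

At z = 0.96 mm: the cube (footprint 27×18.5) is included at this height (area 499.50 mm²); the cylinder at (9, -2) does not reach this height (z outside [8.5, 32]); the cube at (14, 7.5) is absent (z outside [2, 7]); the cube at (1, 15.5) does not reach this height (z outside [8.5, 20]); Combining (union): only the 27×18.5 cube is present, so the union is just that shape — area = 499.50 mm². Overall, the cross-section is a single solid region. Net area = 499.50 mm².

499.50 mm²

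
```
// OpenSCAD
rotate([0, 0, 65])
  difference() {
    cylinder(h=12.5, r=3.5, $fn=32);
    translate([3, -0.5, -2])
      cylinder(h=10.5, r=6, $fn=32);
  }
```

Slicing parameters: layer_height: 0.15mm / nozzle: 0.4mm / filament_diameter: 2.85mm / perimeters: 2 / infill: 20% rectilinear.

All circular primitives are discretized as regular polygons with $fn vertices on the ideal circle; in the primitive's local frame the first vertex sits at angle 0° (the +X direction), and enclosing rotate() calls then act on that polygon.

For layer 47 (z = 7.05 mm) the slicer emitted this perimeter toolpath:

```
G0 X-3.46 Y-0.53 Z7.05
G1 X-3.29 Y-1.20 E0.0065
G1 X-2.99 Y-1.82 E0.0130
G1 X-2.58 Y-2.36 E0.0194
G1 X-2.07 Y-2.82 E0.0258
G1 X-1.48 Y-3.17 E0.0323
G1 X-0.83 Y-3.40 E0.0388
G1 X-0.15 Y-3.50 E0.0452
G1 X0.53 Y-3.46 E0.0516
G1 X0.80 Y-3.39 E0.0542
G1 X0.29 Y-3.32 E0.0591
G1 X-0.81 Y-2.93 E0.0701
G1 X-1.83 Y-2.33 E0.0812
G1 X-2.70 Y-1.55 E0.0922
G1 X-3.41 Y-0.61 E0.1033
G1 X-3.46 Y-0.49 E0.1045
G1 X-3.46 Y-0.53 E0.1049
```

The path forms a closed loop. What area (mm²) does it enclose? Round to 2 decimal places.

2.00 mm²

Apply the shoelace formula to the sequence of (X, Y) vertices; enclosed area = 2.00 mm².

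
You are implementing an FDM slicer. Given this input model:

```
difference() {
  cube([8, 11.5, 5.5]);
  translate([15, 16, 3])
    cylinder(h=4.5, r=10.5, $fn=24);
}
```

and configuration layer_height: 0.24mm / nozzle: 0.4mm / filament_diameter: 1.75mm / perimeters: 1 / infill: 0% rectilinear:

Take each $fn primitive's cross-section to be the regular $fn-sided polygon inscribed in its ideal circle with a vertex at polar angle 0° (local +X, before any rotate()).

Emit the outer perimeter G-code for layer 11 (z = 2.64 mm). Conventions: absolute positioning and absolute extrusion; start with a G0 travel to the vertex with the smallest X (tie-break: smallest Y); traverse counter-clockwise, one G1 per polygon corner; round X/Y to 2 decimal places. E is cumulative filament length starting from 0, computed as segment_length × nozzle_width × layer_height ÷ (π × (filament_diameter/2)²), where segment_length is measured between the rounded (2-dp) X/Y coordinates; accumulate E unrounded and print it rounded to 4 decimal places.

At z = 2.64 mm: the 8×11.5 cube contributes its full rectangle; the cylinder at (15, 16) is absent (z outside [3, 7.5]); Subtracting the remaining from the first: none of the subtracted shapes is present at this height, so the 8×11.5 cube is unchanged — 1 connected region. The outline is a single polygon with 4 vertices. Extrusion per mm of travel: 0.4 × 0.24 / (π × 0.875²) = 0.039912. Accumulating E over each segment gives final E = 1.5566.

G0 X0.00 Y0.00 Z2.64
G1 X8.00 Y0.00 E0.3193
G1 X8.00 Y11.50 E0.7783
G1 X0.00 Y11.50 E1.0976
G1 X0.00 Y0.00 E1.5566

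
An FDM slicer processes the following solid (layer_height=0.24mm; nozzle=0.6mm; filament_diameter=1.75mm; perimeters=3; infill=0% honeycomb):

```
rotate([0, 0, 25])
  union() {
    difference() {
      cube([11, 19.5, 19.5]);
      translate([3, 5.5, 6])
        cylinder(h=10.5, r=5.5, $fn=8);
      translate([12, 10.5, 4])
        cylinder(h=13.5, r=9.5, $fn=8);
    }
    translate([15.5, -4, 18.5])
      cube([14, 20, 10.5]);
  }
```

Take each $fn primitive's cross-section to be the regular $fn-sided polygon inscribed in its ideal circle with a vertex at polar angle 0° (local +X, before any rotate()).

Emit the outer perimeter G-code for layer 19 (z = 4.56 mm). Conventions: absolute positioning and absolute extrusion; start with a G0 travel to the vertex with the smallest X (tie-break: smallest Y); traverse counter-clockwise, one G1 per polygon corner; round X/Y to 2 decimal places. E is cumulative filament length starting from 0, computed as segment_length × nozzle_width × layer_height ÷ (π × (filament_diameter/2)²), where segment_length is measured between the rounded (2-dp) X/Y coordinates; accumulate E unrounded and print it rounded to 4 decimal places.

G0 X-8.24 Y17.67 Z4.56
G1 X0.00 Y0.00 E1.1672
G1 X9.97 Y4.65 E1.8259
G1 X9.37 Y5.93 E1.9105
G1 X3.19 Y5.66 E2.2808
G1 X-2.17 Y10.57 E2.7160
G1 X-2.49 Y17.84 E3.1517
G1 X1.54 Y22.23 E3.5084
G1 X-8.24 Y17.67 E4.1545

At z = 4.56 mm: the cube is present — its section is the full 11×19.5 rectangle; the cylinder at (3, 5.5) does not reach this height (z outside [6, 16.5]); the r=9.5 cylinder at (12, 10.5) contributes a regular 8-gon of circumradius 9.5; Subtracting the remaining from the first: starting from the 11×19.5 cube, the r=9.5 cylinder at (12, 10.5) partially overlaps it — only the 109.04 mm² overlap (of its 255.27 mm²) is removed, clipping the outline — 1 connected region; the cube at (15.5, -4) is absent (z outside [18.5, 29]); Merging all regions: only the result so far is present, so the union is just that shape — 1 connected region; (whole slice rotated 25° about Z — lengths, areas and connectivity unchanged). The outline is a single polygon with 8 vertices. Extrusion per mm of travel: 0.6 × 0.24 / (π × 0.875²) = 0.059868. Accumulating E over each segment gives final E = 4.1545.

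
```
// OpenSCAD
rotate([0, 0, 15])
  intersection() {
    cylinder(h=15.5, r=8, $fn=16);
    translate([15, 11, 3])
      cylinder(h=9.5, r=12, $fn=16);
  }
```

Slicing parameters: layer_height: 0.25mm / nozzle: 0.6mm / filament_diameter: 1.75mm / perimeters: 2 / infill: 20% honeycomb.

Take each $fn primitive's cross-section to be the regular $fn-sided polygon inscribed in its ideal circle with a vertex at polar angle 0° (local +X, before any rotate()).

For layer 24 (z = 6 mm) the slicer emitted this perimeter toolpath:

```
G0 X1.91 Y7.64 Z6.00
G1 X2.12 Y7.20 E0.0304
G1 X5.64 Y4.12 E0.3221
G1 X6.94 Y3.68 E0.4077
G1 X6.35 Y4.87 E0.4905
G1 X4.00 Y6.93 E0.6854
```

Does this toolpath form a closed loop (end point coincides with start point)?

Start point (G0): (1.91, 7.64). End point (last G1): the path does not return to the start — open.

no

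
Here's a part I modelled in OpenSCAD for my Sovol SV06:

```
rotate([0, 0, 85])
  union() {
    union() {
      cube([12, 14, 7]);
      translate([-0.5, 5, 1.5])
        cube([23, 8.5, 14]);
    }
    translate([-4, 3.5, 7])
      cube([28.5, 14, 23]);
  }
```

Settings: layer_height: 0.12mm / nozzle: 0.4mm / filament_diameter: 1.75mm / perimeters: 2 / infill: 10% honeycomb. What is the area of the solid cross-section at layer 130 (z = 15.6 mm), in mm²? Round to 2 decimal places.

399.00 mm²

At z = 15.6 mm: the cube does not reach this height (z outside [0, 7]); the cube at (-0.5, 5) does not reach this height (z outside [1.5, 15.5]); Taking the union: nothing is present at this height; the cube at (-4, 3.5) (footprint 28.5×14) is included at this height (area 399.00 mm²); Taking the union: only the 28.5×14 cube at (-4, 3.5) is present, so the union is just that shape — area = 399.00 mm²; (whole slice rotated 85° about Z — lengths, areas and connectivity unchanged). Overall, the cross-section is a single solid region. Net area = 399.00 mm².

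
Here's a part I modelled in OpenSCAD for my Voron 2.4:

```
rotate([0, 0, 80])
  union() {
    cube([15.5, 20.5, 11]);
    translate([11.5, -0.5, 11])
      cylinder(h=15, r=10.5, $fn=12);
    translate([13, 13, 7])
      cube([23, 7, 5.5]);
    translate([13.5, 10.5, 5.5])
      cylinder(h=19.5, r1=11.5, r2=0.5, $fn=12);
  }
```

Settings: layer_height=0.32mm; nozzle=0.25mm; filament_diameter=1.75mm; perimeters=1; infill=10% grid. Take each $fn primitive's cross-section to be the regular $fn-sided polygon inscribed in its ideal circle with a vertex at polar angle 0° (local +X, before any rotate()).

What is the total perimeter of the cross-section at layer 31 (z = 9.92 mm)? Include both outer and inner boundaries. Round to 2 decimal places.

At z = 9.92 mm: the cube (footprint 15.5×20.5) is included at this height (perimeter 72.00 mm); the cylinder at (11.5, -0.5) does not reach this height (z outside [11, 26]); the cube at (13, 13) is present — its section is the full 23×7 rectangle (perimeter 60.00 mm); the cone at (13.5, 10.5): at t=0.227 of its height the radius interpolates to r₁+(r₂−r₁)t = 9.007, giving a regular 12-gon of that circumradius (perimeter = 2·12·9.007·sin(180°/12) = 55.95 mm); Taking the union: the regions partially overlap (shared area 200.82 mm²), so the edge portions inside another operand are dropped and the merged outline is re-measured after clipping — boundary = 110.20 mm; (rotated 80° about Z; rotation is an isometry so areas/perimeters/island counts are preserved). Overall, the cross-section is a single solid region. Total boundary length (outer) = 110.20 mm.

110.20 mm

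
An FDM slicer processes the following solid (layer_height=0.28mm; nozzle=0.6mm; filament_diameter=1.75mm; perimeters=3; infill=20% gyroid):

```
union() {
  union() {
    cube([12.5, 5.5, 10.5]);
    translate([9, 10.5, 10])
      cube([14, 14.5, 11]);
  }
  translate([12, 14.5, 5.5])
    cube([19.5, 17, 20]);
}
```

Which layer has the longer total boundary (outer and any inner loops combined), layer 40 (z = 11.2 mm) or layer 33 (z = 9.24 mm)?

layer 33 (z = 9.24 mm)

Layer 40 (z = 11.2): the cube is absent (z outside [0, 10.5]); the cube at (9, 10.5) (footprint 14×14.5) is included at this height (perimeter 57.00 mm); Combining (union): only the 14×14.5 cube at (9, 10.5) is present, so the union is just that shape — boundary = 57.00 mm; the cube at (12, 14.5) (footprint 19.5×17) is included at this height (perimeter 73.00 mm); Combining (union): the regions partially overlap (shared area 115.50 mm²), so the edge portions inside another operand are dropped and the merged outline is re-measured after clipping — boundary = 87.00 mm. So its perimeter = 87.00 mm. Layer 33 (z = 9.24): the cube is present — its section is the full 12.5×5.5 rectangle (perimeter 36.00 mm); the cube at (9, 10.5) is not intersected at this z (z outside [10, 21]); Combining (union): only the 12.5×5.5 cube is present, so the union is just that shape — boundary = 36.00 mm; the 19.5×17 cube at (12, 14.5) contributes its full rectangle (perimeter 73.00 mm); Merging all regions: the 2 present regions are separate (no shared area or edge), so areas and boundary lengths simply add and each stays a separate island — boundary = 109.00 mm. So its perimeter = 109.00 mm. Layer 33 is larger (109.00 vs 87.00 mm).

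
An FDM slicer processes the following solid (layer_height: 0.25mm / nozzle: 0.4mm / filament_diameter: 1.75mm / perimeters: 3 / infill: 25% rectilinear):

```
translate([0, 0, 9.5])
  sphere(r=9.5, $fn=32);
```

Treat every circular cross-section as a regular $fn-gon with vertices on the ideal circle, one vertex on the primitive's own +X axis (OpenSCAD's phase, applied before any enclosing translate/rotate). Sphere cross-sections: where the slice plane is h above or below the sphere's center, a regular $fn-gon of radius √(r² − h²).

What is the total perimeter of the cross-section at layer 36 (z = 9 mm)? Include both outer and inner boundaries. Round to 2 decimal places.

At z = 9 mm: the sphere: section is a regular 32-gon, circumradius = √(r²−h²) = √(9.5²−0.5²) = 9.487 (perimeter = 2·32·9.487·sin(180°/32) = 59.51 mm). Overall, the cross-section is a single solid region. Total boundary length (outer) = 59.51 mm.

59.51 mm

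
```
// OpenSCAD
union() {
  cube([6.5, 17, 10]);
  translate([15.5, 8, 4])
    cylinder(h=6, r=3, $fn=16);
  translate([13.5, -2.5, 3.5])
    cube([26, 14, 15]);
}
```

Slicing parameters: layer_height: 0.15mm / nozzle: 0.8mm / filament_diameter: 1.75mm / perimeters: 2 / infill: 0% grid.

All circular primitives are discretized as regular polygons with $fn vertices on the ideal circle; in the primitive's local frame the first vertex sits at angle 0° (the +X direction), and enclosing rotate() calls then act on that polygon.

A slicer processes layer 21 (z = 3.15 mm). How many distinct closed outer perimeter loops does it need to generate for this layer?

At z = 3.15 mm: the 6.5×17 cube contributes its full rectangle; the cylinder at (15.5, 8) does not reach this height (z outside [4, 10]); the cube at (13.5, -2.5) does not reach this height (z outside [3.5, 18.5]); Taking the union: only the 6.5×17 cube is present, so the union is just that shape — 1 connected region. The result has 1 disconnected region.

1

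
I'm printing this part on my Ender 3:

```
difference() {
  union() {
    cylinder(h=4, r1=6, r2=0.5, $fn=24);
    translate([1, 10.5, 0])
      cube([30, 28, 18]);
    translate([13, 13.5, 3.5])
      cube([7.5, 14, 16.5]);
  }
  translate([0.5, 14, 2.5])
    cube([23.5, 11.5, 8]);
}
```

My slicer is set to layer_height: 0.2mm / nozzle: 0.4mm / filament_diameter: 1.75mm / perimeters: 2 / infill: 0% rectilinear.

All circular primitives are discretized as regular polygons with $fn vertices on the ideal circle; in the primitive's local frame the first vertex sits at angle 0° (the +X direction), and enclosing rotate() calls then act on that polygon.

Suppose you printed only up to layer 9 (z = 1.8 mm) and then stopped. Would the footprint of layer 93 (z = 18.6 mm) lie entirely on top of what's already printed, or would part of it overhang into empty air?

Compare the two slices. At z = 1.8: the cone: at t=0.450 of its height the radius interpolates to r₁+(r₂−r₁)t = 3.525, giving a regular 24-gon of that circumradius (area = (24/2)·3.525²·sin(360°/24) = 38.59 mm²); the 30×28 cube at (1, 10.5) contributes its full rectangle (area 840.00 mm²); the cube at (13, 13.5) is not intersected at this z (z outside [3.5, 20]); Combining (union): the 2 present regions are separate (no shared area or edge), so areas and boundary lengths simply add and each stays a separate island — area = 878.59 mm²; the cube at (0.5, 14) does not reach this height (z outside [2.5, 10.5]); Taking the first minus the rest: none of the subtracted shapes is present at this height, so the result so far is unchanged — area = 878.59 mm². At z = 18.6: the cone does not reach this height (z outside [0, 4]); the cube at (1, 10.5) is not intersected at this z (z outside [0, 18]); the cube at (13, 13.5) is present — its section is the full 7.5×14 rectangle (area 105.00 mm²); Taking the union: only the 7.5×14 cube at (13, 13.5) is present, so the union is just that shape — area = 105.00 mm²; the cube at (0.5, 14) is not intersected at this z (z outside [2.5, 10.5]); Taking the first minus the rest: none of the subtracted shapes is present at this height, so the result so far is unchanged — area = 105.00 mm². Checking containment: the cross-section at z = 18.6 is a subset of the cross-section at z = 1.8.

entirely on top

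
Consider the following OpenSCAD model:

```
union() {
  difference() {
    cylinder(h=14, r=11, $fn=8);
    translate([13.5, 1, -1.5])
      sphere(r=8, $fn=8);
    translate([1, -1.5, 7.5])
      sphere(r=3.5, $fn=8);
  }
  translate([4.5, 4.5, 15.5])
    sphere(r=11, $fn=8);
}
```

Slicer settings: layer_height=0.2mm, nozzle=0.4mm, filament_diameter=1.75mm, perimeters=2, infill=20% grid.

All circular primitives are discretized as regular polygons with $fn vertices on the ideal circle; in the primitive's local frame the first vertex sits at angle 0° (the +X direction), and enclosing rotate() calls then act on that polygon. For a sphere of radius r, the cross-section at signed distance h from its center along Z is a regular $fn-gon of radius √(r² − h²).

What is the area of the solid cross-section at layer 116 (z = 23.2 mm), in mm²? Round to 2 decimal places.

174.54 mm²

At z = 23.2 mm: the cylinder is absent (z outside [0, 14]); the sphere at (13.5, 1) is absent (|z−center|=24.700 > r=8); the sphere at (1, -1.5) is absent (|z−center|=15.700 > r=3.5); Subtracting the remaining from the first: the first operand is absent here, so nothing remains; the sphere at (4.5, 4.5): section is a regular 8-gon, circumradius = √(r²−h²) = √(11²−7.7²) = 7.856 (area = (8/2)·7.856²·sin(360°/8) = 174.54 mm²); Combining (union): only the r=11 sphere at (4.5, 4.5) is present, so the union is just that shape — area = 174.54 mm². Overall, the cross-section is a single solid region. Net area = 174.54 mm².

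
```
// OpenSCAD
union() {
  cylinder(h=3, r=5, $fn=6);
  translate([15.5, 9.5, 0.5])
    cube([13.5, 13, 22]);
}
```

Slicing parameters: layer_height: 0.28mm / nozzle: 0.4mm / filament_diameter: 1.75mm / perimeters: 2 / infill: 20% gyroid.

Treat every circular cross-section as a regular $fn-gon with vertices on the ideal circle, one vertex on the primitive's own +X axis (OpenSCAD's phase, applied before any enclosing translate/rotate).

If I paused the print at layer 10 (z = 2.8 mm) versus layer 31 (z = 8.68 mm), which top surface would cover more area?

Layer 10 (z = 2.8): the cylinder: section is a regular 6-gon, circumradius r=5 (area = (6/2)·5.000²·sin(360°/6) = 64.95 mm²); the cube at (15.5, 9.5) (footprint 13.5×13) is included at this height (area 175.50 mm²); Taking the union: the 2 present regions are separate (no shared area or edge), so areas and boundary lengths simply add and each stays a separate island — area = 240.45 mm². So its area = 240.45 mm². Layer 31 (z = 8.68): the cylinder does not reach this height (z outside [0, 3]); the cube at (15.5, 9.5) is present — its section is the full 13.5×13 rectangle (area 175.50 mm²); Taking the union: only the 13.5×13 cube at (15.5, 9.5) is present, so the union is just that shape — area = 175.50 mm². So its area = 175.50 mm². Layer 10 is larger (240.45 vs 175.50 mm²).

layer 10 (z = 2.8 mm)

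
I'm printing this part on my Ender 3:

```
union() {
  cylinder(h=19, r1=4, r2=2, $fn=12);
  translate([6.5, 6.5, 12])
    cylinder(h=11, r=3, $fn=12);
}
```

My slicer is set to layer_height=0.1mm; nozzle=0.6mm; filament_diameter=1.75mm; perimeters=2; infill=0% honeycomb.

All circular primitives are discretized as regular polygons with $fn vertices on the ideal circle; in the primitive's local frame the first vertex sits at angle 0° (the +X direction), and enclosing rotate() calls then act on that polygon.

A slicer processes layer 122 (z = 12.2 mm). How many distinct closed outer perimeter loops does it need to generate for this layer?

At z = 12.2 mm: the cone contributes a regular 12-gon of circumradius 2.716 (interpolated between r1=4 and r2=2 at t=0.642); the cylinder at (6.5, 6.5): section is a regular 12-gon, circumradius r=3; Combining (union): the 2 present regions are separate (no shared area or edge), so areas and boundary lengths simply add and each stays a separate island — 2 connected regions. The result has 2 disconnected regions.

2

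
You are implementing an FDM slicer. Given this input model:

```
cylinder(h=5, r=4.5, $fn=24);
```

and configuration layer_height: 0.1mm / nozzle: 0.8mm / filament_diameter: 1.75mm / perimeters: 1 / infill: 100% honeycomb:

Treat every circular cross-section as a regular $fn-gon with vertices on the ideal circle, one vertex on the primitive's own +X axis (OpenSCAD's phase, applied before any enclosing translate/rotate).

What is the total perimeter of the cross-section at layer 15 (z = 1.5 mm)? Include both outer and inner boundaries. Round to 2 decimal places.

At z = 1.5 mm: the r=4.5 cylinder contributes a regular 24-gon of circumradius 4.5 (perimeter = 2·24·4.500·sin(180°/24) = 28.19 mm). Overall, the cross-section is a single solid region. Total boundary length (outer) = 28.19 mm.

28.19 mm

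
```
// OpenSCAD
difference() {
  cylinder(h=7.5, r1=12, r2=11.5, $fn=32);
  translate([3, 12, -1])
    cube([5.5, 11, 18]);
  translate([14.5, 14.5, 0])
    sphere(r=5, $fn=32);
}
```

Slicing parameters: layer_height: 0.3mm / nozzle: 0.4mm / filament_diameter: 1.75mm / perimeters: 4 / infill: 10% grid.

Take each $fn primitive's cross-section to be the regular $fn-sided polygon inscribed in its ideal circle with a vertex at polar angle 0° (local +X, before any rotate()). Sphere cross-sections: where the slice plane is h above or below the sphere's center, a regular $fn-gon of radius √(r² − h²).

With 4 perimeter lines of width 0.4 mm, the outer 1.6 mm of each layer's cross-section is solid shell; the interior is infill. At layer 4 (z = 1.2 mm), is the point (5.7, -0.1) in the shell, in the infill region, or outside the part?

At z = 1.2 mm: the cone (r1=12→r2=11.5) has section circumradius 11.920 here — a regular 32-gon; the cube at (3, 12) (footprint 5.5×11) is included at this height; the sphere at (14.5, 14.5): section is a regular 32-gon, circumradius = √(r²−h²) = √(5²−1.2²) = 4.854; Taking the first minus the rest: starting from the cone, the 5.5×11 cube at (3, 12) misses the remaining region (no effect); the r=5 sphere at (14.5, 14.5) misses the remaining region (no effect) — 1 connected region. Overall, the cross-section is a single solid region. The nearest boundary edge runs (11.92, 0.00)→(11.69, -2.33); distance from the point to it = 6.18 mm. The point is inside the cross-section and 6.18 mm from the nearest boundary — more than the 1.6 mm shell width (4 × 0.4), so it's in the infill interior.

infill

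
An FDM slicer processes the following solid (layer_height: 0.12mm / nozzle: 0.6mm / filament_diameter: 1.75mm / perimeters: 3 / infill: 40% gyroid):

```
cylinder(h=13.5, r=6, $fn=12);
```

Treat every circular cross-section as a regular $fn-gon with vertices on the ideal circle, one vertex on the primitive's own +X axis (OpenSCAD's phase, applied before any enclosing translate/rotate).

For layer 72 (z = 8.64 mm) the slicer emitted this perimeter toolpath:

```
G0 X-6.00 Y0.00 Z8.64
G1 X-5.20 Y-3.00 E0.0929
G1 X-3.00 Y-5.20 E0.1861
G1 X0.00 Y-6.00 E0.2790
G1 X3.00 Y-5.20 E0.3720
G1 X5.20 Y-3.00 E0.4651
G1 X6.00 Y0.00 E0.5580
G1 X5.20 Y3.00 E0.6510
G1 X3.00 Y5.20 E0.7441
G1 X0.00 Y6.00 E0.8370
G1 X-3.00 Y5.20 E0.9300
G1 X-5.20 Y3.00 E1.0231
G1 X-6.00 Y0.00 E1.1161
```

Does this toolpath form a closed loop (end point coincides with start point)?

yes

Start point (G0): (-6.00, 0.00). End point (last G1): the path returns to the start — closed.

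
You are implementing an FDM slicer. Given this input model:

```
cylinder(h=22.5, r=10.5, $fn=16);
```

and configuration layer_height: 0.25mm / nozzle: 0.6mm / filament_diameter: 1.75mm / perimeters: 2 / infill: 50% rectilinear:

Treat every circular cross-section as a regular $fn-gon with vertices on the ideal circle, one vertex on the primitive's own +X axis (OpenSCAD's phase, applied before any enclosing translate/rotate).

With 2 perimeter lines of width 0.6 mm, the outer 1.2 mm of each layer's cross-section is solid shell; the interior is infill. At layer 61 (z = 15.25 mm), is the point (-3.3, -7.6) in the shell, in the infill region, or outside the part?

infill

At z = 15.25 mm: the r=10.5 cylinder gives a regular 16-gon of circumradius 10.5 (constant along its height). Overall, the cross-section is a single solid region. The nearest boundary edge runs (-7.42, -7.42)→(-4.02, -9.70); distance from the point to it = 2.15 mm. The point is inside the cross-section and 2.15 mm from the nearest boundary — more than the 1.2 mm shell width (2 × 0.6), so it's in the infill interior.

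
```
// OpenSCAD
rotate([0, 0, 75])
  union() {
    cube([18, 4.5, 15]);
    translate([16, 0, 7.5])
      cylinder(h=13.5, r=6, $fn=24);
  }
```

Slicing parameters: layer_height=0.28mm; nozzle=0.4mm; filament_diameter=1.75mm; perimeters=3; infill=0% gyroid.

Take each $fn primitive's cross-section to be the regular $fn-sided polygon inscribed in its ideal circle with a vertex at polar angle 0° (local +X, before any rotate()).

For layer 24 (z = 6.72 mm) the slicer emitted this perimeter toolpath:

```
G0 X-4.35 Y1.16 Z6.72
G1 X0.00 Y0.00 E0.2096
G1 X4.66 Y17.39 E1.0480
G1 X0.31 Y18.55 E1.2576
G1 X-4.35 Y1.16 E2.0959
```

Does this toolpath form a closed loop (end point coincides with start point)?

yes

Start point (G0): (-4.35, 1.16). End point (last G1): the path returns to the start — closed.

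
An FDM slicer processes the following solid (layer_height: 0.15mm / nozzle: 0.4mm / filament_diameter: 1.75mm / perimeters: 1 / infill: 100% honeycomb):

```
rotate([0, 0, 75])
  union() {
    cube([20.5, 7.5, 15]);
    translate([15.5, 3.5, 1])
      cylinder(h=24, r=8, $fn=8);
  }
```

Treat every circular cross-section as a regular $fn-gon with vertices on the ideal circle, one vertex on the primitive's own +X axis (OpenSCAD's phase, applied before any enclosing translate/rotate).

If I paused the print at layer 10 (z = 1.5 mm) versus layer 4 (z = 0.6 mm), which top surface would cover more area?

layer 10 (z = 1.5 mm)

Layer 10 (z = 1.5): the 20.5×7.5 cube contributes its full rectangle (area 153.75 mm²); the cylinder at (15.5, 3.5): section is a regular 8-gon, circumradius r=8 (area = (8/2)·8.000²·sin(360°/8) = 181.02 mm²); Taking the union: the regions partially overlap — summed areas 334.77 mm² minus the doubly-counted overlap 91.65 mm² gives 243.12 mm² — area = 243.12 mm²; (rotated 75° about Z; rotation is an isometry so areas/perimeters/island counts are preserved). So its area = 243.12 mm². Layer 4 (z = 0.6): the 20.5×7.5 cube contributes its full rectangle (area 153.75 mm²); the cylinder at (15.5, 3.5) is absent (z outside [1, 25]); Taking the union: only the 20.5×7.5 cube is present, so the union is just that shape — area = 153.75 mm²; (whole slice rotated 75° about Z — lengths, areas and connectivity unchanged). So its area = 153.75 mm². Layer 10 is larger (243.12 vs 153.75 mm²).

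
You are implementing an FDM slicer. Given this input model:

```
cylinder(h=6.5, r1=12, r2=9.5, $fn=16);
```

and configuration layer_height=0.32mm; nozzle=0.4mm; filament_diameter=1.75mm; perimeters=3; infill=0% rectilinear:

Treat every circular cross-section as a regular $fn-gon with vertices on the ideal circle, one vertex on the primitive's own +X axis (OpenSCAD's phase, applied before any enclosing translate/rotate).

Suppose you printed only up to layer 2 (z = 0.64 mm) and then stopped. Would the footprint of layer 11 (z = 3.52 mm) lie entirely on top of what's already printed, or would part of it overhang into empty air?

entirely on top

Compare the two slices. At z = 0.64: the cone contributes a regular 16-gon of circumradius 11.754 (interpolated between r1=12 and r2=9.5 at t=0.098) (area = (16/2)·11.754²·sin(360°/16) = 422.95 mm²). At z = 3.52: the cone: at t=0.542 of its height the radius interpolates to r₁+(r₂−r₁)t = 10.646, giving a regular 16-gon of that circumradius (area = (16/2)·10.646²·sin(360°/16) = 346.99 mm²). Checking containment: the cross-section at z = 3.52 is a subset of the cross-section at z = 0.64.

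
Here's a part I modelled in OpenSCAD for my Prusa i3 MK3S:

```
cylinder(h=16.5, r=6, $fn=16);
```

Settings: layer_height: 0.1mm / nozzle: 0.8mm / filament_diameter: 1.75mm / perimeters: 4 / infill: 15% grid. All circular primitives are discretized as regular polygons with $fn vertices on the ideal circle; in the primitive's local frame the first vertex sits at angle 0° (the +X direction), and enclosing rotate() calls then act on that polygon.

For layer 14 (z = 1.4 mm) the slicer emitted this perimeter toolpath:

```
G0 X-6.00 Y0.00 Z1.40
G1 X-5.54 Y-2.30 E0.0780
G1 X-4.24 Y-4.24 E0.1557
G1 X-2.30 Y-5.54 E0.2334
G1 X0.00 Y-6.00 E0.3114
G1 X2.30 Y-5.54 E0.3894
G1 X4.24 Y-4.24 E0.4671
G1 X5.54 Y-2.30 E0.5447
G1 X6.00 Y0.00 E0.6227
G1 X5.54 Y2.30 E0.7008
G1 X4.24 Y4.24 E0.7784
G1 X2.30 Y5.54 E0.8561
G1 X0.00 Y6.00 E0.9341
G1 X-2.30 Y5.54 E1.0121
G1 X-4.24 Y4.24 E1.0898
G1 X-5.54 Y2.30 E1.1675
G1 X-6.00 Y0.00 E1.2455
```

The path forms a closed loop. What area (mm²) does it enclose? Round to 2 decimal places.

110.15 mm²

Apply the shoelace formula to the sequence of (X, Y) vertices; enclosed area = 110.15 mm².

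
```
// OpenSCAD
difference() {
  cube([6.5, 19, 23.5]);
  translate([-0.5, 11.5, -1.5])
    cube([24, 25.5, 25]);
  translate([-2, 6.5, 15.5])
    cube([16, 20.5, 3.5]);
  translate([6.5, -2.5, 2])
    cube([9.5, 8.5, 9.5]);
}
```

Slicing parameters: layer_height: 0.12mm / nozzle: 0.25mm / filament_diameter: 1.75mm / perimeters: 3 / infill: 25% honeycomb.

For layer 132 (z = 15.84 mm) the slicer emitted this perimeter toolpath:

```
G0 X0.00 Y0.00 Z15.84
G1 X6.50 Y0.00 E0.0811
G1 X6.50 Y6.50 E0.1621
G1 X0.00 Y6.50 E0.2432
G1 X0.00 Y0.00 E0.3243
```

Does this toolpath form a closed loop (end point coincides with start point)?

yes

Start point (G0): (0.00, 0.00). End point (last G1): the path returns to the start — closed.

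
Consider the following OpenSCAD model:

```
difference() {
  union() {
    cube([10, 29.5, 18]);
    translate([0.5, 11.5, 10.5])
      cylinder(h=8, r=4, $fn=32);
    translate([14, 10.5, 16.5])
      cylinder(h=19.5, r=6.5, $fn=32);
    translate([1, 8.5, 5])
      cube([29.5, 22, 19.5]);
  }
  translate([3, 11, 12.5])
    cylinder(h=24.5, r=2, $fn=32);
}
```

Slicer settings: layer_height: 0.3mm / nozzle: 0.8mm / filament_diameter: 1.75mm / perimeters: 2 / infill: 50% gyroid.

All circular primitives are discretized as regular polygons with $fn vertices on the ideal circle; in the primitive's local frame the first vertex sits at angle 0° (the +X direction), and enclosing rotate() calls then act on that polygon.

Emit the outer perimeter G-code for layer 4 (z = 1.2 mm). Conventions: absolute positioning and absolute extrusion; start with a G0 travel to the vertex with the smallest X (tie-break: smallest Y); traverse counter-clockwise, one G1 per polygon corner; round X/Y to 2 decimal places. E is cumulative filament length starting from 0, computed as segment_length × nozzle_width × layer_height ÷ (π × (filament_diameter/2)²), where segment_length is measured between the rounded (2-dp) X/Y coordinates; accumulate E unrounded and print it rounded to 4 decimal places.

At z = 1.2 mm: the 10×29.5 cube contributes its full rectangle; the cylinder at (0.5, 11.5) is not intersected at this z (z outside [10.5, 18.5]); the cylinder at (14, 10.5) does not reach this height (z outside [16.5, 36]); the cube at (1, 8.5) does not reach this height (z outside [5, 24.5]); Merging all regions: only the 10×29.5 cube is present, so the union is just that shape — 1 connected region; the cylinder at (3, 11) is absent (z outside [12.5, 37]); After the difference (first − rest): none of the subtracted shapes is present at this height, so the result so far is unchanged — 1 connected region. The outline is a single polygon with 4 vertices. Extrusion per mm of travel: 0.8 × 0.3 / (π × 0.875²) = 0.099780. Accumulating E over each segment gives final E = 7.8827.

G0 X0.00 Y0.00 Z1.20
G1 X10.00 Y0.00 E0.9978
G1 X10.00 Y29.50 E3.9413
G1 X0.00 Y29.50 E4.9391
G1 X0.00 Y0.00 E7.8827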